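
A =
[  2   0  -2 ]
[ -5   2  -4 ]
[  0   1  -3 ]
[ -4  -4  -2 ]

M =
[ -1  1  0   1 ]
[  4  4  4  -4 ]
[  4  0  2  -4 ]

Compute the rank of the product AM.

First compute AM:
[[-10,   2,  -4,  10],
 [ -3,   3,   0,   3],
 [ -8,   4,  -2,   8],
 [-20, -20, -20,  20]]
Now row reduce the product.
R2 ← R2 − (3/10)·R1: [0, 12/5, 6/5, 0]
R3 ← R3 − (4/5)·R1: [0, 12/5, 6/5, 0]
R4 ← R4 − (2)·R1: [0, -24, -12, 0]
R3 ← R3 − R2: [0, 0, 0, 0]
R4 ← R4 + (10)·R2: [0, 0, 0, 0]
2 nonzero rows, so rank(AM) = 2.

2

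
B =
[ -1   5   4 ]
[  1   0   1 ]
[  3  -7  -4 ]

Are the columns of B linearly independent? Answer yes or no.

Row reduce B to echelon form.
R2 ← R2 + R1: [0, 5, 5]
R3 ← R3 + (3)·R1: [0, 8, 8]
R3 ← R3 − (8/5)·R2: [0, 0, 0]
2 pivots among 3 columns.
Only 2 < 3 pivot columns, so the columns are linearly dependent.

no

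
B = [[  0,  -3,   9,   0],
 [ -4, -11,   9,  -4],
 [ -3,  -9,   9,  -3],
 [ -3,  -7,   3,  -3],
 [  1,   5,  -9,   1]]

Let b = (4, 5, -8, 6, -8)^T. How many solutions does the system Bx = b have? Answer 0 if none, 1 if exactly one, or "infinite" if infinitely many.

0

Row reduce the augmented matrix [B | b].
Swap R1 ↔ R2
R3 ← R3 − (3/4)·R1: [0, -3/4, 9/4, 0, -47/4]
R4 ← R4 − (3/4)·R1: [0, 5/4, -15/4, 0, 9/4]
R5 ← R5 + (1/4)·R1: [0, 9/4, -27/4, 0, -27/4]
R3 ← R3 − (1/4)·R2: [0, 0, 0, 0, -51/4]
R4 ← R4 + (5/12)·R2: [0, 0, 0, 0, 47/12]
R5 ← R5 + (3/4)·R2: [0, 0, 0, 0, -15/4]
R4 ← R4 + (47/153)·R3: [0, 0, 0, 0, 0]
R5 ← R5 − (5/17)·R3: [0, 0, 0, 0, 0]
The echelon form has 3 nonzero rows; the last pivot sits in the augmented column, so rank(B) = 2 but rank([B|b]) = 3.
Since the ranks differ, the system is inconsistent.
It has no solutions.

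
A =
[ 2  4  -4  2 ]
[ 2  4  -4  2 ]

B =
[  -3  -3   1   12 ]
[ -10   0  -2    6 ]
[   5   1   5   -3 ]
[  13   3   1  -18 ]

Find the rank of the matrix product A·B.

First compute AB:
[[-40,  -4, -24,  24],
 [-40,  -4, -24,  24]]
Now row reduce the product.
R2 ← R2 − R1: [0, 0, 0, 0]
1 nonzero row, so rank(AB) = 1.

1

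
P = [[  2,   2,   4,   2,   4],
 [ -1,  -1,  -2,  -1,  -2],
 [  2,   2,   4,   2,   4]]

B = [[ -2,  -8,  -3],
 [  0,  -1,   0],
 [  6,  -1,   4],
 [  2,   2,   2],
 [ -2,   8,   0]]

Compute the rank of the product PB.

First compute PB:
[[ 16,  14,  14],
 [ -8,  -7,  -7],
 [ 16,  14,  14]]
Now row reduce the product.
R2 ← R2 + (1/2)·R1: [0, 0, 0]
R3 ← R3 − R1: [0, 0, 0]
1 nonzero row, so rank(PB) = 1.

1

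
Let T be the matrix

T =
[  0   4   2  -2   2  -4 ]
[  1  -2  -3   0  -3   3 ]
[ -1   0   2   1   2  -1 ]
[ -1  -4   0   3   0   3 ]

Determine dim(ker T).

Row reduce to echelon form.
Swap R1 ↔ R2
R3 ← R3 + R1: [0, -2, -1, 1, -1, 2]
R4 ← R4 + R1: [0, -6, -3, 3, -3, 6]
R3 ← R3 + (1/2)·R2: [0, 0, 0, 0, 0, 0]
R4 ← R4 + (3/2)·R2: [0, 0, 0, 0, 0, 0]
2 nonzero rows, so rank(T) = 2.
T has 6 columns; by rank–nullity, nullity = 6 − 2 = 4.

4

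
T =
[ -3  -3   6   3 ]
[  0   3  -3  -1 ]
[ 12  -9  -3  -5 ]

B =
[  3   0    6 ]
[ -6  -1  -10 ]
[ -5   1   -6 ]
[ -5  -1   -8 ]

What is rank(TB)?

2

First compute TB:
[[-36,   6, -48],
 [  2,  -5,  -4],
 [130,  11, 220]]
Now row reduce the product.
R2 ← R2 + (1/18)·R1: [0, -14/3, -20/3]
R3 ← R3 + (65/18)·R1: [0, 98/3, 140/3]
R3 ← R3 + (7)·R2: [0, 0, 0]
2 nonzero rows, so rank(TB) = 2.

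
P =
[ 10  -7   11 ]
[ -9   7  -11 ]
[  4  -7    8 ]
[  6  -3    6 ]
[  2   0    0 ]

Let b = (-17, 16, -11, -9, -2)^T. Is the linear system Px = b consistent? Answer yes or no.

yes

Row reduce the augmented matrix [P | b].
R2 ← R2 + (9/10)·R1: [0, 7/10, -11/10, 7/10]
R3 ← R3 − (2/5)·R1: [0, -21/5, 18/5, -21/5]
R4 ← R4 − (3/5)·R1: [0, 6/5, -3/5, 6/5]
R5 ← R5 − (1/5)·R1: [0, 7/5, -11/5, 7/5]
R3 ← R3 + (6)·R2: [0, 0, -3, 0]
R4 ← R4 − (12/7)·R2: [0, 0, 9/7, 0]
R5 ← R5 − (2)·R2: [0, 0, 0, 0]
R4 ← R4 + (3/7)·R3: [0, 0, 0, 0]
The echelon form has 3 nonzero rows, and every pivot lies in the first 3 columns, so rank(P) = rank([P|b]) = 3.
The system is consistent.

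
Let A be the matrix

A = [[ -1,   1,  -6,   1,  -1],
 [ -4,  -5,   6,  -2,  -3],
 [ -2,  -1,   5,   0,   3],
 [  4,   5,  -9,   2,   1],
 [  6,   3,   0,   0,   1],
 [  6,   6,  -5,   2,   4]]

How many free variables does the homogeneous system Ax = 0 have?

Row reduce to echelon form.
R2 ← R2 − (4)·R1: [0, -9, 30, -6, 1]
R3 ← R3 − (2)·R1: [0, -3, 17, -2, 5]
R4 ← R4 + (4)·R1: [0, 9, -33, 6, -3]
R5 ← R5 + (6)·R1: [0, 9, -36, 6, -5]
R6 ← R6 + (6)·R1: [0, 12, -41, 8, -2]
R3 ← R3 − (1/3)·R2: [0, 0, 7, 0, 14/3]
R4 ← R4 + R2: [0, 0, -3, 0, -2]
R5 ← R5 + R2: [0, 0, -6, 0, -4]
R6 ← R6 + (4/3)·R2: [0, 0, -1, 0, -2/3]
R4 ← R4 + (3/7)·R3: [0, 0, 0, 0, 0]
R5 ← R5 + (6/7)·R3: [0, 0, 0, 0, 0]
R6 ← R6 + (1/7)·R3: [0, 0, 0, 0, 0]
3 nonzero rows, so rank(A) = 3.
A has 5 columns; by rank–nullity, nullity = 5 − 3 = 2.

2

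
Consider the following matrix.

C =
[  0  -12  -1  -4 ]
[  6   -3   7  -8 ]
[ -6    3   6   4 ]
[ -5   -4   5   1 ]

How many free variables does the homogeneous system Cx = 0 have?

1

Row reduce to echelon form.
Swap R1 ↔ R2
R3 ← R3 + R1: [0, 0, 13, -4]
R4 ← R4 + (5/6)·R1: [0, -13/2, 65/6, -17/3]
R4 ← R4 − (13/24)·R2: [0, 0, 91/8, -7/2]
R4 ← R4 − (7/8)·R3: [0, 0, 0, 0]
3 nonzero rows, so rank(C) = 3.
C has 4 columns; by rank–nullity, nullity = 4 − 3 = 1.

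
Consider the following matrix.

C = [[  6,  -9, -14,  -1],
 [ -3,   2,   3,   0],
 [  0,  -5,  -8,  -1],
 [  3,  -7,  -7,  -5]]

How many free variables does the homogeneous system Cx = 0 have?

Row reduce to echelon form.
R2 ← R2 + (1/2)·R1: [0, -5/2, -4, -1/2]
R4 ← R4 − (1/2)·R1: [0, -5/2, 0, -9/2]
R3 ← R3 − (2)·R2: [0, 0, 0, 0]
R4 ← R4 − R2: [0, 0, 4, -4]
Swap R3 ↔ R4
3 nonzero rows, so rank(C) = 3.
C has 4 columns; by rank–nullity, nullity = 4 − 3 = 1.

1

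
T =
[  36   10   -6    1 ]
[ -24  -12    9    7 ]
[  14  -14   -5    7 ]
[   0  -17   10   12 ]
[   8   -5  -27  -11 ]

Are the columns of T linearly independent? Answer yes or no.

Row reduce T to echelon form.
R2 ← R2 + (2/3)·R1: [0, -16/3, 5, 23/3]
R3 ← R3 − (7/18)·R1: [0, -161/9, -8/3, 119/18]
R5 ← R5 − (2/9)·R1: [0, -65/9, -77/3, -101/9]
R3 ← R3 − (161/48)·R2: [0, 0, -311/16, -917/48]
R4 ← R4 − (51/16)·R2: [0, 0, -95/16, -199/16]
R5 ← R5 − (65/48)·R2: [0, 0, -519/16, -1037/48]
R4 ← R4 − (95/311)·R3: [0, 0, 0, -12319/1866]
R5 ← R5 − (519/311)·R3: [0, 0, 0, 19177/1866]
R5 ← R5 + (151/97)·R4: [0, 0, 0, 0]
4 pivots among 4 columns.
Every column is a pivot column, so the columns are linearly independent.

yes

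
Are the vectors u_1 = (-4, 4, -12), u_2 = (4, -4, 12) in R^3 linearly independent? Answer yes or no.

no

Form the matrix with these vectors as rows and row reduce.
R2 ← R2 + R1: [0, 0, 0]
1 nonzero row, so the 2 vectors span a space of dimension 1.
Since 1 < 2, the vectors are linearly dependent.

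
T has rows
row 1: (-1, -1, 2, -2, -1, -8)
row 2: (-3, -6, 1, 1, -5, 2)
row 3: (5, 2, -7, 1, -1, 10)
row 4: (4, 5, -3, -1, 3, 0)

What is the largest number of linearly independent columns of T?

3

Row reduce to echelon form.
R2 ← R2 − (3)·R1: [0, -3, -5, 7, -2, 26]
R3 ← R3 + (5)·R1: [0, -3, 3, -9, -6, -30]
R4 ← R4 + (4)·R1: [0, 1, 5, -9, -1, -32]
R3 ← R3 − R2: [0, 0, 8, -16, -4, -56]
R4 ← R4 + (1/3)·R2: [0, 0, 10/3, -20/3, -5/3, -70/3]
R4 ← R4 − (5/12)·R3: [0, 0, 0, 0, 0, 0]
Echelon form has 3 nonzero rows, so rank(T) = 3.
The rank gives the maximum number of linearly independent columns: 3.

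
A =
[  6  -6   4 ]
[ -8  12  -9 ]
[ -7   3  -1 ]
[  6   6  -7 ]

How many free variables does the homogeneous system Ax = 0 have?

1

Row reduce to echelon form.
R2 ← R2 + (4/3)·R1: [0, 4, -11/3]
R3 ← R3 + (7/6)·R1: [0, -4, 11/3]
R4 ← R4 − R1: [0, 12, -11]
R3 ← R3 + R2: [0, 0, 0]
R4 ← R4 − (3)·R2: [0, 0, 0]
2 nonzero rows, so rank(A) = 2.
A has 3 columns; by rank–nullity, nullity = 3 − 2 = 1.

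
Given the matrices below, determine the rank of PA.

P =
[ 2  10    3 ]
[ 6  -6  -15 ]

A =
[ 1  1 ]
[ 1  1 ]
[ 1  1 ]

1

First compute PA:
[[ 15,  15],
 [-15, -15]]
Now row reduce the product.
R2 ← R2 + R1: [0, 0]
1 nonzero row, so rank(PA) = 1.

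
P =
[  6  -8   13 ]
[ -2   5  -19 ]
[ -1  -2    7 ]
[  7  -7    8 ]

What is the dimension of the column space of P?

Row reduce to echelon form.
R2 ← R2 + (1/3)·R1: [0, 7/3, -44/3]
R3 ← R3 + (1/6)·R1: [0, -10/3, 55/6]
R4 ← R4 − (7/6)·R1: [0, 7/3, -43/6]
R3 ← R3 + (10/7)·R2: [0, 0, -165/14]
R4 ← R4 − R2: [0, 0, 15/2]
R4 ← R4 + (7/11)·R3: [0, 0, 0]
Echelon form has 3 nonzero rows, so rank(P) = 3.
The column space has dimension equal to the rank: 3.

3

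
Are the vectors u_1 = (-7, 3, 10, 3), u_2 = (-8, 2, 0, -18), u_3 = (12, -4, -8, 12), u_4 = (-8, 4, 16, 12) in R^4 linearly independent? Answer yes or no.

Form the matrix with these vectors as rows and row reduce.
R2 ← R2 − (8/7)·R1: [0, -10/7, -80/7, -150/7]
R3 ← R3 + (12/7)·R1: [0, 8/7, 64/7, 120/7]
R4 ← R4 − (8/7)·R1: [0, 4/7, 32/7, 60/7]
R3 ← R3 + (4/5)·R2: [0, 0, 0, 0]
R4 ← R4 + (2/5)·R2: [0, 0, 0, 0]
2 nonzero rows, so the 4 vectors span a space of dimension 2.
Since 2 < 4, the vectors are linearly dependent.

no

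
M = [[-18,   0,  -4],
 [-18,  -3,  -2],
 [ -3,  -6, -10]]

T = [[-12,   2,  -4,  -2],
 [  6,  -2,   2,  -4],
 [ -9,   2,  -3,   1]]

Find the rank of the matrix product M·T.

First compute MT:
[[252, -44,  84,  32],
 [216, -34,  72,  46],
 [ 90, -14,  30,  20]]
Now row reduce the product.
R2 ← R2 − (6/7)·R1: [0, 26/7, 0, 130/7]
R3 ← R3 − (5/14)·R1: [0, 12/7, 0, 60/7]
R3 ← R3 − (6/13)·R2: [0, 0, 0, 0]
2 nonzero rows, so rank(MT) = 2.

2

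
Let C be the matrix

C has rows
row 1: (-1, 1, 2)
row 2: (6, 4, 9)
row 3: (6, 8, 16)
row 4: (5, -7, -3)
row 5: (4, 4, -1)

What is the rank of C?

Row reduce to echelon form.
R2 ← R2 + (6)·R1: [0, 10, 21]
R3 ← R3 + (6)·R1: [0, 14, 28]
R4 ← R4 + (5)·R1: [0, -2, 7]
R5 ← R5 + (4)·R1: [0, 8, 7]
R3 ← R3 − (7/5)·R2: [0, 0, -7/5]
R4 ← R4 + (1/5)·R2: [0, 0, 56/5]
R5 ← R5 − (4/5)·R2: [0, 0, -49/5]
R4 ← R4 + (8)·R3: [0, 0, 0]
R5 ← R5 − (7)·R3: [0, 0, 0]
Echelon form has 3 nonzero rows, so rank(C) = 3.

3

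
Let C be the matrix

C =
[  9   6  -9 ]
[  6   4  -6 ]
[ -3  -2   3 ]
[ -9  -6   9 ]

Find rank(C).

Row reduce to echelon form.
R2 ← R2 − (2/3)·R1: [0, 0, 0]
R3 ← R3 + (1/3)·R1: [0, 0, 0]
R4 ← R4 + R1: [0, 0, 0]
Echelon form has 1 nonzero row, so rank(C) = 1.

1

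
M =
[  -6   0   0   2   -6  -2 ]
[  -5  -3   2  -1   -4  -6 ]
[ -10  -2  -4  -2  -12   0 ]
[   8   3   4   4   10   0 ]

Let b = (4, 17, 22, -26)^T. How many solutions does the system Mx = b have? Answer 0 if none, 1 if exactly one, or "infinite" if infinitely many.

infinite

Row reduce the augmented matrix [M | b].
R2 ← R2 − (5/6)·R1: [0, -3, 2, -8/3, 1, -13/3, 41/3]
R3 ← R3 − (5/3)·R1: [0, -2, -4, -16/3, -2, 10/3, 46/3]
R4 ← R4 + (4/3)·R1: [0, 3, 4, 20/3, 2, -8/3, -62/3]
R3 ← R3 − (2/3)·R2: [0, 0, -16/3, -32/9, -8/3, 56/9, 56/9]
R4 ← R4 + R2: [0, 0, 6, 4, 3, -7, -7]
R4 ← R4 + (9/8)·R3: [0, 0, 0, 0, 0, 0, 0]
The echelon form has 3 nonzero rows, and every pivot lies in the first 6 columns, so rank(M) = rank([M|b]) = 3.
The system is consistent.
rank = 3 < 6 unknowns, so there are infinitely many solutions.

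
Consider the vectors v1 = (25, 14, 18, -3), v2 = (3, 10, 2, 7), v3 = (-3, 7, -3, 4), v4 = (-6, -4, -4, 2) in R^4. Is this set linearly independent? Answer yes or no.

Form the matrix with these vectors as rows and row reduce.
R2 ← R2 − (3/25)·R1: [0, 208/25, -4/25, 184/25]
R3 ← R3 + (3/25)·R1: [0, 217/25, -21/25, 91/25]
R4 ← R4 + (6/25)·R1: [0, -16/25, 8/25, 32/25]
R3 ← R3 − (217/208)·R2: [0, 0, -35/52, -105/26]
R4 ← R4 + (1/13)·R2: [0, 0, 4/13, 24/13]
R4 ← R4 + (16/35)·R3: [0, 0, 0, 0]
3 nonzero rows, so the 4 vectors span a space of dimension 3.
Since 3 < 4, the vectors are linearly dependent.

no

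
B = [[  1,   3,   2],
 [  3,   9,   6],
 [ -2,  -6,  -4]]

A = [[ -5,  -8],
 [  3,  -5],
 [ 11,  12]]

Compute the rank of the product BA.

First compute BA:
[[ 26,   1],
 [ 78,   3],
 [-52,  -2]]
Now row reduce the product.
R2 ← R2 − (3)·R1: [0, 0]
R3 ← R3 + (2)·R1: [0, 0]
1 nonzero row, so rank(BA) = 1.

1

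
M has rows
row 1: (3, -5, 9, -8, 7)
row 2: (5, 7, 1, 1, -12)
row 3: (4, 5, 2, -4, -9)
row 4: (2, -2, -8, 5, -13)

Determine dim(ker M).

1

Row reduce to echelon form.
R2 ← R2 − (5/3)·R1: [0, 46/3, -14, 43/3, -71/3]
R3 ← R3 − (4/3)·R1: [0, 35/3, -10, 20/3, -55/3]
R4 ← R4 − (2/3)·R1: [0, 4/3, -14, 31/3, -53/3]
R3 ← R3 − (35/46)·R2: [0, 0, 15/23, -195/46, -15/46]
R4 ← R4 − (2/23)·R2: [0, 0, -294/23, 209/23, -359/23]
R4 ← R4 + (98/5)·R3: [0, 0, 0, -74, -22]
4 nonzero rows, so rank(M) = 4.
M has 5 columns; by rank–nullity, nullity = 5 − 4 = 1.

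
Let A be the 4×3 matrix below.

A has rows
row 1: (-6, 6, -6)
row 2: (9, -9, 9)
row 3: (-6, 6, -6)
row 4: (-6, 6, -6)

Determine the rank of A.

Row reduce to echelon form.
R2 ← R2 + (3/2)·R1: [0, 0, 0]
R3 ← R3 − R1: [0, 0, 0]
R4 ← R4 − R1: [0, 0, 0]
Echelon form has 1 nonzero row, so rank(A) = 1.

1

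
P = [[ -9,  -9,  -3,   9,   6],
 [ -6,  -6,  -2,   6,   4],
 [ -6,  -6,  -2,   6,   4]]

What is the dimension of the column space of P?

Row reduce to echelon form.
R2 ← R2 − (2/3)·R1: [0, 0, 0, 0, 0]
R3 ← R3 − (2/3)·R1: [0, 0, 0, 0, 0]
Echelon form has 1 nonzero row, so rank(P) = 1.
The column space has dimension equal to the rank: 1.

1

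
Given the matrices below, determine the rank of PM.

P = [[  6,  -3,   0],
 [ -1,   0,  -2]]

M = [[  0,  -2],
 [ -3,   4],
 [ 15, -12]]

2

First compute PM:
[[  9, -24],
 [-30,  26]]
Now row reduce the product.
R2 ← R2 + (10/3)·R1: [0, -54]
2 nonzero rows, so rank(PM) = 2.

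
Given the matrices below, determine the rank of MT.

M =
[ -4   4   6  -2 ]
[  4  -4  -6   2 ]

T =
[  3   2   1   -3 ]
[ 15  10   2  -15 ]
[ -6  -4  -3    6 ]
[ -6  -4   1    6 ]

1

First compute MT:
[[ 24,  16, -16, -24],
 [-24, -16,  16,  24]]
Now row reduce the product.
R2 ← R2 + R1: [0, 0, 0, 0]
1 nonzero row, so rank(MT) = 1.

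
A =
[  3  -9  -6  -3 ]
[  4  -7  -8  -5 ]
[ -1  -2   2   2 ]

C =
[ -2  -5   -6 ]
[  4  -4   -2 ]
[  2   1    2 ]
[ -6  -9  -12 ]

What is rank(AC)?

2

First compute AC:
[[-36,  42,  24],
 [-22,  45,  34],
 [-14,  -3, -10]]
Now row reduce the product.
R2 ← R2 − (11/18)·R1: [0, 58/3, 58/3]
R3 ← R3 − (7/18)·R1: [0, -58/3, -58/3]
R3 ← R3 + R2: [0, 0, 0]
2 nonzero rows, so rank(AC) = 2.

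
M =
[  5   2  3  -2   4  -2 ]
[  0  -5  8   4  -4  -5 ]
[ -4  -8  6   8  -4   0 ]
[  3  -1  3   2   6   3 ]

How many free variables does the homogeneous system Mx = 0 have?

Row reduce to echelon form.
R3 ← R3 + (4/5)·R1: [0, -32/5, 42/5, 32/5, -4/5, -8/5]
R4 ← R4 − (3/5)·R1: [0, -11/5, 6/5, 16/5, 18/5, 21/5]
R3 ← R3 − (32/25)·R2: [0, 0, -46/25, 32/25, 108/25, 24/5]
R4 ← R4 − (11/25)·R2: [0, 0, -58/25, 36/25, 134/25, 32/5]
R4 ← R4 − (29/23)·R3: [0, 0, 0, -4/23, -2/23, 8/23]
4 nonzero rows, so rank(M) = 4.
M has 6 columns; by rank–nullity, nullity = 6 − 4 = 2.

2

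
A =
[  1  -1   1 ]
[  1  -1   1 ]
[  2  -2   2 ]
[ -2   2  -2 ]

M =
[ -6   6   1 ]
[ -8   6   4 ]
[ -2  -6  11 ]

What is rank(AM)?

First compute AM:
[[  0,  -6,   8],
 [  0,  -6,   8],
 [  0, -12,  16],
 [  0,  12, -16]]
Now row reduce the product.
R2 ← R2 − R1: [0, 0, 0]
R3 ← R3 − (2)·R1: [0, 0, 0]
R4 ← R4 + (2)·R1: [0, 0, 0]
1 nonzero row, so rank(AM) = 1.

1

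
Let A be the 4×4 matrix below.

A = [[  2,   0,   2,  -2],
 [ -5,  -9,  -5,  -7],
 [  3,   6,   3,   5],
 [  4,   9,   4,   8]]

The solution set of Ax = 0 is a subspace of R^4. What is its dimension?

Row reduce to echelon form.
R2 ← R2 + (5/2)·R1: [0, -9, 0, -12]
R3 ← R3 − (3/2)·R1: [0, 6, 0, 8]
R4 ← R4 − (2)·R1: [0, 9, 0, 12]
R3 ← R3 + (2/3)·R2: [0, 0, 0, 0]
R4 ← R4 + R2: [0, 0, 0, 0]
2 nonzero rows, so rank(A) = 2.
A has 4 columns; by rank–nullity, nullity = 4 − 2 = 2.

2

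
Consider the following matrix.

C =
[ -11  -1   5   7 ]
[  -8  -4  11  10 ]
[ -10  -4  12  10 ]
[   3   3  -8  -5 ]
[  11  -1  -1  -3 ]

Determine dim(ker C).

Row reduce to echelon form.
R2 ← R2 − (8/11)·R1: [0, -36/11, 81/11, 54/11]
R3 ← R3 − (10/11)·R1: [0, -34/11, 82/11, 40/11]
R4 ← R4 + (3/11)·R1: [0, 30/11, -73/11, -34/11]
R5 ← R5 + R1: [0, -2, 4, 4]
R3 ← R3 − (17/18)·R2: [0, 0, 1/2, -1]
R4 ← R4 + (5/6)·R2: [0, 0, -1/2, 1]
R5 ← R5 − (11/18)·R2: [0, 0, -1/2, 1]
R4 ← R4 + R3: [0, 0, 0, 0]
R5 ← R5 + R3: [0, 0, 0, 0]
3 nonzero rows, so rank(C) = 3.
C has 4 columns; by rank–nullity, nullity = 4 − 3 = 1.

1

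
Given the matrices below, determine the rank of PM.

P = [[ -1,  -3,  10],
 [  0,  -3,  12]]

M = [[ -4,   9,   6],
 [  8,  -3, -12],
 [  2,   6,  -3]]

First compute PM:
[[  0,  60,   0],
 [  0,  81,   0]]
Now row reduce the product.
R2 ← R2 − (27/20)·R1: [0, 0, 0]
1 nonzero row, so rank(PM) = 1.

1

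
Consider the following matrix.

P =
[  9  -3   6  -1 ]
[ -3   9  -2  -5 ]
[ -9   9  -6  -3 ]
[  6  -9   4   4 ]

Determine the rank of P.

Row reduce to echelon form.
R2 ← R2 + (1/3)·R1: [0, 8, 0, -16/3]
R3 ← R3 + R1: [0, 6, 0, -4]
R4 ← R4 − (2/3)·R1: [0, -7, 0, 14/3]
R3 ← R3 − (3/4)·R2: [0, 0, 0, 0]
R4 ← R4 + (7/8)·R2: [0, 0, 0, 0]
Echelon form has 2 nonzero rows, so rank(P) = 2.

2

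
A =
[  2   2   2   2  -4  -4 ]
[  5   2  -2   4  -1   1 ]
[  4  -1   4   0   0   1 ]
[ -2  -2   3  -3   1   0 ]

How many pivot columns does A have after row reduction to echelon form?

3

Row reduce to echelon form.
R2 ← R2 − (5/2)·R1: [0, -3, -7, -1, 9, 11]
R3 ← R3 − (2)·R1: [0, -5, 0, -4, 8, 9]
R4 ← R4 + R1: [0, 0, 5, -1, -3, -4]
R3 ← R3 − (5/3)·R2: [0, 0, 35/3, -7/3, -7, -28/3]
R4 ← R4 − (3/7)·R3: [0, 0, 0, 0, 0, 0]
Echelon form has 3 nonzero rows, so rank(A) = 3.
Each nonzero row contributes one pivot column: 3 pivot columns.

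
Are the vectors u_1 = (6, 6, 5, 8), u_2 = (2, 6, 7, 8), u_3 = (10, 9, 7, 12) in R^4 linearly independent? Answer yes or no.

no

Form the matrix with these vectors as rows and row reduce.
R2 ← R2 − (1/3)·R1: [0, 4, 16/3, 16/3]
R3 ← R3 − (5/3)·R1: [0, -1, -4/3, -4/3]
R3 ← R3 + (1/4)·R2: [0, 0, 0, 0]
2 nonzero rows, so the 3 vectors span a space of dimension 2.
Since 2 < 3, the vectors are linearly dependent.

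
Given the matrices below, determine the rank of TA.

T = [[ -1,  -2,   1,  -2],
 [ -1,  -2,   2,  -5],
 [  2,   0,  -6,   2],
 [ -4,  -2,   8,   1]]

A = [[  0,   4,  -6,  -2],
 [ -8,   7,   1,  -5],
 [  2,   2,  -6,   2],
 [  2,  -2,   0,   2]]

First compute TA:
[[ 14, -12,  -2,  10],
 [ 10,  -4,  -8,   6],
 [ -8,  -8,  24, -12],
 [ 34, -16, -26,  36]]
Now row reduce the product.
R2 ← R2 − (5/7)·R1: [0, 32/7, -46/7, -8/7]
R3 ← R3 + (4/7)·R1: [0, -104/7, 160/7, -44/7]
R4 ← R4 − (17/7)·R1: [0, 92/7, -148/7, 82/7]
R3 ← R3 + (13/4)·R2: [0, 0, 3/2, -10]
R4 ← R4 − (23/8)·R2: [0, 0, -9/4, 15]
R4 ← R4 + (3/2)·R3: [0, 0, 0, 0]
3 nonzero rows, so rank(TA) = 3.

3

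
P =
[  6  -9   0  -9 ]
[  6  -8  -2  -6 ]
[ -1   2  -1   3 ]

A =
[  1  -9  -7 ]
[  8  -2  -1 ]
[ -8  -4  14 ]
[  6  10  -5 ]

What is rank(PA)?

First compute PA:
[[-120, -126,  12],
 [-78, -90, -32],
 [ 41,  39, -24]]
Now row reduce the product.
R2 ← R2 − (13/20)·R1: [0, -81/10, -199/5]
R3 ← R3 + (41/120)·R1: [0, -81/20, -199/10]
R3 ← R3 − (1/2)·R2: [0, 0, 0]
2 nonzero rows, so rank(PA) = 2.

2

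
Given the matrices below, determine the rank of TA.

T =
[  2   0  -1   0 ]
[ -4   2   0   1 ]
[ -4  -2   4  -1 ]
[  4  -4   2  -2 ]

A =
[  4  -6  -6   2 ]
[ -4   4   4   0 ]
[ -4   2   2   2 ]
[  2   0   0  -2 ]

2

First compute TA:
[[ 12, -14, -14,   2],
 [-22,  32,  32, -10],
 [-26,  24,  24,   2],
 [ 20, -36, -36,  16]]
Now row reduce the product.
R2 ← R2 + (11/6)·R1: [0, 19/3, 19/3, -19/3]
R3 ← R3 + (13/6)·R1: [0, -19/3, -19/3, 19/3]
R4 ← R4 − (5/3)·R1: [0, -38/3, -38/3, 38/3]
R3 ← R3 + R2: [0, 0, 0, 0]
R4 ← R4 + (2)·R2: [0, 0, 0, 0]
2 nonzero rows, so rank(TA) = 2.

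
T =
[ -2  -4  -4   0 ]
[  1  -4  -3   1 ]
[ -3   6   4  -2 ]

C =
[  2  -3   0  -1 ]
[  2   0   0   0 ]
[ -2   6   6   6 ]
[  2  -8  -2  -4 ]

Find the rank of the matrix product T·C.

First compute TC:
[[ -4, -18, -24, -22],
 [  2, -29, -20, -23],
 [ -6,  49,  28,  35]]
Now row reduce the product.
R2 ← R2 + (1/2)·R1: [0, -38, -32, -34]
R3 ← R3 − (3/2)·R1: [0, 76, 64, 68]
R3 ← R3 + (2)·R2: [0, 0, 0, 0]
2 nonzero rows, so rank(TC) = 2.

2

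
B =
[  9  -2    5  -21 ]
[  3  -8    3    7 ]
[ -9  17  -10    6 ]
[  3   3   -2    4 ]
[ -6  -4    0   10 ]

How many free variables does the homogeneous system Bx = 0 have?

Row reduce to echelon form.
R2 ← R2 − (1/3)·R1: [0, -22/3, 4/3, 14]
R3 ← R3 + R1: [0, 15, -5, -15]
R4 ← R4 − (1/3)·R1: [0, 11/3, -11/3, 11]
R5 ← R5 + (2/3)·R1: [0, -16/3, 10/3, -4]
R3 ← R3 + (45/22)·R2: [0, 0, -25/11, 150/11]
R4 ← R4 + (1/2)·R2: [0, 0, -3, 18]
R5 ← R5 − (8/11)·R2: [0, 0, 26/11, -156/11]
R4 ← R4 − (33/25)·R3: [0, 0, 0, 0]
R5 ← R5 + (26/25)·R3: [0, 0, 0, 0]
3 nonzero rows, so rank(B) = 3.
B has 4 columns; by rank–nullity, nullity = 4 − 3 = 1.

1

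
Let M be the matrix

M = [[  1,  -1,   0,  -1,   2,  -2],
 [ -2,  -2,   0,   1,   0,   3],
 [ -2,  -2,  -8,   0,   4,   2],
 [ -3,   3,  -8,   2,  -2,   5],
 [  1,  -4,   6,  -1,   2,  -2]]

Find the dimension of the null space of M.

Row reduce to echelon form.
R2 ← R2 + (2)·R1: [0, -4, 0, -1, 4, -1]
R3 ← R3 + (2)·R1: [0, -4, -8, -2, 8, -2]
R4 ← R4 + (3)·R1: [0, 0, -8, -1, 4, -1]
R5 ← R5 − R1: [0, -3, 6, 0, 0, 0]
R3 ← R3 − R2: [0, 0, -8, -1, 4, -1]
R5 ← R5 − (3/4)·R2: [0, 0, 6, 3/4, -3, 3/4]
R4 ← R4 − R3: [0, 0, 0, 0, 0, 0]
R5 ← R5 + (3/4)·R3: [0, 0, 0, 0, 0, 0]
3 nonzero rows, so rank(M) = 3.
M has 6 columns; by rank–nullity, nullity = 6 − 3 = 3.

3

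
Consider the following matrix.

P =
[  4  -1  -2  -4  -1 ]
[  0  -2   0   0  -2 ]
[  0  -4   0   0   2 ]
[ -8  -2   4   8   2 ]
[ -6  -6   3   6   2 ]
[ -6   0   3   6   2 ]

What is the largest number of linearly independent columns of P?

3

Row reduce to echelon form.
R4 ← R4 + (2)·R1: [0, -4, 0, 0, 0]
R5 ← R5 + (3/2)·R1: [0, -15/2, 0, 0, 1/2]
R6 ← R6 + (3/2)·R1: [0, -3/2, 0, 0, 1/2]
R3 ← R3 − (2)·R2: [0, 0, 0, 0, 6]
R4 ← R4 − (2)·R2: [0, 0, 0, 0, 4]
R5 ← R5 − (15/4)·R2: [0, 0, 0, 0, 8]
R6 ← R6 − (3/4)·R2: [0, 0, 0, 0, 2]
R4 ← R4 − (2/3)·R3: [0, 0, 0, 0, 0]
R5 ← R5 − (4/3)·R3: [0, 0, 0, 0, 0]
R6 ← R6 − (1/3)·R3: [0, 0, 0, 0, 0]
Echelon form has 3 nonzero rows, so rank(P) = 3.
The rank gives the maximum number of linearly independent columns: 3.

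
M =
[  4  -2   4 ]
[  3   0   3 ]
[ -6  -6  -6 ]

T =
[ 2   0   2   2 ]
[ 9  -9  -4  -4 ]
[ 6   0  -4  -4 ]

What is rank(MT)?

First compute MT:
[[ 14,  18,   0,   0],
 [ 24,   0,  -6,  -6],
 [-102,  54,  36,  36]]
Now row reduce the product.
R2 ← R2 − (12/7)·R1: [0, -216/7, -6, -6]
R3 ← R3 + (51/7)·R1: [0, 1296/7, 36, 36]
R3 ← R3 + (6)·R2: [0, 0, 0, 0]
2 nonzero rows, so rank(MT) = 2.

2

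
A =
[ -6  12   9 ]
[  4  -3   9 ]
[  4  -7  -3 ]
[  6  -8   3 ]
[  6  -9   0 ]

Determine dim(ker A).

1

Row reduce to echelon form.
R2 ← R2 + (2/3)·R1: [0, 5, 15]
R3 ← R3 + (2/3)·R1: [0, 1, 3]
R4 ← R4 + R1: [0, 4, 12]
R5 ← R5 + R1: [0, 3, 9]
R3 ← R3 − (1/5)·R2: [0, 0, 0]
R4 ← R4 − (4/5)·R2: [0, 0, 0]
R5 ← R5 − (3/5)·R2: [0, 0, 0]
2 nonzero rows, so rank(A) = 2.
A has 3 columns; by rank–nullity, nullity = 3 − 2 = 1.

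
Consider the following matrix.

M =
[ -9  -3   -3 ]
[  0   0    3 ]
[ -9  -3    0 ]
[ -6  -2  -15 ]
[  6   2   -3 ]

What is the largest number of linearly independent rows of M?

2

Row reduce to echelon form.
R3 ← R3 − R1: [0, 0, 3]
R4 ← R4 − (2/3)·R1: [0, 0, -13]
R5 ← R5 + (2/3)·R1: [0, 0, -5]
R3 ← R3 − R2: [0, 0, 0]
R4 ← R4 + (13/3)·R2: [0, 0, 0]
R5 ← R5 + (5/3)·R2: [0, 0, 0]
Echelon form has 2 nonzero rows, so rank(M) = 2.
The rank gives the maximum number of linearly independent rows: 2.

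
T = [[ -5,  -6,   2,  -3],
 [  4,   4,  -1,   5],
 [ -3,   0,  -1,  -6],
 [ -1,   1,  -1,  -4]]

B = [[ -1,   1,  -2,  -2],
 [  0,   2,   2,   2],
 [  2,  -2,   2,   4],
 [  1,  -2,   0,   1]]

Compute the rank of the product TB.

First compute TB:
[[  6, -15,   2,   3],
 [ -1,   4,  -2,   1],
 [ -5,  11,   4,  -4],
 [ -5,  11,   2,  -4]]
Now row reduce the product.
R2 ← R2 + (1/6)·R1: [0, 3/2, -5/3, 3/2]
R3 ← R3 + (5/6)·R1: [0, -3/2, 17/3, -3/2]
R4 ← R4 + (5/6)·R1: [0, -3/2, 11/3, -3/2]
R3 ← R3 + R2: [0, 0, 4, 0]
R4 ← R4 + R2: [0, 0, 2, 0]
R4 ← R4 − (1/2)·R3: [0, 0, 0, 0]
3 nonzero rows, so rank(TB) = 3.

3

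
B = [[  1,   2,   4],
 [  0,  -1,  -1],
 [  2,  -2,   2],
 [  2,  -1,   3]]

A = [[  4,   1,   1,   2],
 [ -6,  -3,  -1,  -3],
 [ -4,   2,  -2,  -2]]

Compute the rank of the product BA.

2

First compute BA:
[[-24,   3,  -9, -12],
 [ 10,   1,   3,   5],
 [ 12,  12,   0,   6],
 [  2,  11,  -3,   1]]
Now row reduce the product.
R2 ← R2 + (5/12)·R1: [0, 9/4, -3/4, 0]
R3 ← R3 + (1/2)·R1: [0, 27/2, -9/2, 0]
R4 ← R4 + (1/12)·R1: [0, 45/4, -15/4, 0]
R3 ← R3 − (6)·R2: [0, 0, 0, 0]
R4 ← R4 − (5)·R2: [0, 0, 0, 0]
2 nonzero rows, so rank(BA) = 2.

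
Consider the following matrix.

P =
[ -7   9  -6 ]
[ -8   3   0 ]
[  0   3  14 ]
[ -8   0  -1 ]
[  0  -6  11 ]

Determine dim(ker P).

0

Row reduce to echelon form.
R2 ← R2 − (8/7)·R1: [0, -51/7, 48/7]
R4 ← R4 − (8/7)·R1: [0, -72/7, 41/7]
R3 ← R3 + (7/17)·R2: [0, 0, 286/17]
R4 ← R4 − (24/17)·R2: [0, 0, -65/17]
R5 ← R5 − (14/17)·R2: [0, 0, 91/17]
R4 ← R4 + (5/22)·R3: [0, 0, 0]
R5 ← R5 − (7/22)·R3: [0, 0, 0]
3 nonzero rows, so rank(P) = 3.
P has 3 columns; by rank–nullity, nullity = 3 − 3 = 0.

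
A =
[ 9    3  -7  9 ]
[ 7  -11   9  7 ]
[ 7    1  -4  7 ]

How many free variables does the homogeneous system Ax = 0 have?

2

Row reduce to echelon form.
R2 ← R2 − (7/9)·R1: [0, -40/3, 130/9, 0]
R3 ← R3 − (7/9)·R1: [0, -4/3, 13/9, 0]
R3 ← R3 − (1/10)·R2: [0, 0, 0, 0]
2 nonzero rows, so rank(A) = 2.
A has 4 columns; by rank–nullity, nullity = 4 − 2 = 2.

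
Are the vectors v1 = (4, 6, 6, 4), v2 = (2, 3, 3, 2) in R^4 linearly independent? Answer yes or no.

no

Form the matrix with these vectors as rows and row reduce.
R2 ← R2 − (1/2)·R1: [0, 0, 0, 0]
1 nonzero row, so the 2 vectors span a space of dimension 1.
Since 1 < 2, the vectors are linearly dependent.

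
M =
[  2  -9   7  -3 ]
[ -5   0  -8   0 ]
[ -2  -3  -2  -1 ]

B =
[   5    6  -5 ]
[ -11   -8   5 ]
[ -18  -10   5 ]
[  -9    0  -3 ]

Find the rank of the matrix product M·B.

3

First compute MB:
[[ 10,  14, -11],
 [119,  50, -15],
 [ 68,  32, -12]]
Now row reduce the product.
R2 ← R2 − (119/10)·R1: [0, -583/5, 1159/10]
R3 ← R3 − (34/5)·R1: [0, -316/5, 314/5]
R3 ← R3 − (316/583)·R2: [0, 0, -12/583]
3 nonzero rows, so rank(MB) = 3.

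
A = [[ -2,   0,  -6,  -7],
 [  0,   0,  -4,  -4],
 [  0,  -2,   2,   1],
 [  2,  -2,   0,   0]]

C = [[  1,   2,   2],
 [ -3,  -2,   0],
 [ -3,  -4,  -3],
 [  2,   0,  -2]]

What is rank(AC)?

First compute AC:
[[  2,  20,  28],
 [  4,  16,  20],
 [  2,  -4,  -8],
 [  8,   8,   4]]
Now row reduce the product.
R2 ← R2 − (2)·R1: [0, -24, -36]
R3 ← R3 − R1: [0, -24, -36]
R4 ← R4 − (4)·R1: [0, -72, -108]
R3 ← R3 − R2: [0, 0, 0]
R4 ← R4 − (3)·R2: [0, 0, 0]
2 nonzero rows, so rank(AC) = 2.

2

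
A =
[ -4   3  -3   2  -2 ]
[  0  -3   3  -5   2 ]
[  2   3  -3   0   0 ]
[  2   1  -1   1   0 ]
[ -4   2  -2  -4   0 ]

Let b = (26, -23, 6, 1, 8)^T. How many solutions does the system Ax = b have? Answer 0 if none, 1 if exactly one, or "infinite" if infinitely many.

Row reduce the augmented matrix [A | b].
R3 ← R3 + (1/2)·R1: [0, 9/2, -9/2, 1, -1, 19]
R4 ← R4 + (1/2)·R1: [0, 5/2, -5/2, 2, -1, 14]
R5 ← R5 − R1: [0, -1, 1, -6, 2, -18]
R3 ← R3 + (3/2)·R2: [0, 0, 0, -13/2, 2, -31/2]
R4 ← R4 + (5/6)·R2: [0, 0, 0, -13/6, 2/3, -31/6]
R5 ← R5 − (1/3)·R2: [0, 0, 0, -13/3, 4/3, -31/3]
R4 ← R4 − (1/3)·R3: [0, 0, 0, 0, 0, 0]
R5 ← R5 − (2/3)·R3: [0, 0, 0, 0, 0, 0]
The echelon form has 3 nonzero rows, and every pivot lies in the first 5 columns, so rank(A) = rank([A|b]) = 3.
The system is consistent.
rank = 3 < 5 unknowns, so there are infinitely many solutions.

infinite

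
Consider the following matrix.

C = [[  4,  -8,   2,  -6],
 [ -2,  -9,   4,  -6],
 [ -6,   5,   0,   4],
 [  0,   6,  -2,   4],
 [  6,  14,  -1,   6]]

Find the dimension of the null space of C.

1

Row reduce to echelon form.
R2 ← R2 + (1/2)·R1: [0, -13, 5, -9]
R3 ← R3 + (3/2)·R1: [0, -7, 3, -5]
R5 ← R5 − (3/2)·R1: [0, 26, -4, 15]
R3 ← R3 − (7/13)·R2: [0, 0, 4/13, -2/13]
R4 ← R4 + (6/13)·R2: [0, 0, 4/13, -2/13]
R5 ← R5 + (2)·R2: [0, 0, 6, -3]
R4 ← R4 − R3: [0, 0, 0, 0]
R5 ← R5 − (39/2)·R3: [0, 0, 0, 0]
3 nonzero rows, so rank(C) = 3.
C has 4 columns; by rank–nullity, nullity = 4 − 3 = 1.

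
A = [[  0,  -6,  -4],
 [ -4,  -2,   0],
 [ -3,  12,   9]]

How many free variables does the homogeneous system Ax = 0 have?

Row reduce to echelon form.
Swap R1 ↔ R2
R3 ← R3 − (3/4)·R1: [0, 27/2, 9]
R3 ← R3 + (9/4)·R2: [0, 0, 0]
2 nonzero rows, so rank(A) = 2.
A has 3 columns; by rank–nullity, nullity = 3 − 2 = 1.

1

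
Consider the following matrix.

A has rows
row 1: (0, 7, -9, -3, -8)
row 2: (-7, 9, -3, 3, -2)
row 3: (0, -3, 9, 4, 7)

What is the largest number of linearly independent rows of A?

3

Row reduce to echelon form.
Swap R1 ↔ R2
R3 ← R3 + (3/7)·R2: [0, 0, 36/7, 19/7, 25/7]
Echelon form has 3 nonzero rows, so rank(A) = 3.
The rank gives the maximum number of linearly independent rows: 3.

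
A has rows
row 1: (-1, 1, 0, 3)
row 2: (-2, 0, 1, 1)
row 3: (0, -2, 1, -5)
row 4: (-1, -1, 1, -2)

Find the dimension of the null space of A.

Row reduce to echelon form.
R2 ← R2 − (2)·R1: [0, -2, 1, -5]
R4 ← R4 − R1: [0, -2, 1, -5]
R3 ← R3 − R2: [0, 0, 0, 0]
R4 ← R4 − R2: [0, 0, 0, 0]
2 nonzero rows, so rank(A) = 2.
A has 4 columns; by rank–nullity, nullity = 4 − 2 = 2.

2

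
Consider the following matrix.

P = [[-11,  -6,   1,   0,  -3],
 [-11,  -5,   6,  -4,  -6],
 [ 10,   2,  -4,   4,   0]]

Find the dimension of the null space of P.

Row reduce to echelon form.
R2 ← R2 − R1: [0, 1, 5, -4, -3]
R3 ← R3 + (10/11)·R1: [0, -38/11, -34/11, 4, -30/11]
R3 ← R3 + (38/11)·R2: [0, 0, 156/11, -108/11, -144/11]
3 nonzero rows, so rank(P) = 3.
P has 5 columns; by rank–nullity, nullity = 5 − 3 = 2.

2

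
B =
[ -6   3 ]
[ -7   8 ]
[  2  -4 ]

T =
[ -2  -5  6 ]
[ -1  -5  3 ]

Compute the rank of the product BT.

2

First compute BT:
[[  9,  15, -27],
 [  6,  -5, -18],
 [  0,  10,   0]]
Now row reduce the product.
R2 ← R2 − (2/3)·R1: [0, -15, 0]
R3 ← R3 + (2/3)·R2: [0, 0, 0]
2 nonzero rows, so rank(BT) = 2.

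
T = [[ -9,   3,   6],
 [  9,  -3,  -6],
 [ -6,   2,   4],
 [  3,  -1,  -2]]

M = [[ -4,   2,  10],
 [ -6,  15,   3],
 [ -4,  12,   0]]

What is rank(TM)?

First compute TM:
[[ -6,  99, -81],
 [  6, -99,  81],
 [ -4,  66, -54],
 [  2, -33,  27]]
Now row reduce the product.
R2 ← R2 + R1: [0, 0, 0]
R3 ← R3 − (2/3)·R1: [0, 0, 0]
R4 ← R4 + (1/3)·R1: [0, 0, 0]
1 nonzero row, so rank(TM) = 1.

1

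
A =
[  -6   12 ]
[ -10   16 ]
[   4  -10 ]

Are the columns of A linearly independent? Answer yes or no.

Row reduce A to echelon form.
R2 ← R2 − (5/3)·R1: [0, -4]
R3 ← R3 + (2/3)·R1: [0, -2]
R3 ← R3 − (1/2)·R2: [0, 0]
2 pivots among 2 columns.
Every column is a pivot column, so the columns are linearly independent.

yes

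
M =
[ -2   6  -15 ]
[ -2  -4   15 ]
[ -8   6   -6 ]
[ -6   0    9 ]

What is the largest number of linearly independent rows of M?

2

Row reduce to echelon form.
R2 ← R2 − R1: [0, -10, 30]
R3 ← R3 − (4)·R1: [0, -18, 54]
R4 ← R4 − (3)·R1: [0, -18, 54]
R3 ← R3 − (9/5)·R2: [0, 0, 0]
R4 ← R4 − (9/5)·R2: [0, 0, 0]
Echelon form has 2 nonzero rows, so rank(M) = 2.
The rank gives the maximum number of linearly independent rows: 2.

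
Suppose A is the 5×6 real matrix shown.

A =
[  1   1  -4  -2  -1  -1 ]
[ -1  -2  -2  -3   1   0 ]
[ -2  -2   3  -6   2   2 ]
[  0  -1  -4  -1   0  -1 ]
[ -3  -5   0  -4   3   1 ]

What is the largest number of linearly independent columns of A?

3

Row reduce to echelon form.
R2 ← R2 + R1: [0, -1, -6, -5, 0, -1]
R3 ← R3 + (2)·R1: [0, 0, -5, -10, 0, 0]
R5 ← R5 + (3)·R1: [0, -2, -12, -10, 0, -2]
R4 ← R4 − R2: [0, 0, 2, 4, 0, 0]
R5 ← R5 − (2)·R2: [0, 0, 0, 0, 0, 0]
R4 ← R4 + (2/5)·R3: [0, 0, 0, 0, 0, 0]
Echelon form has 3 nonzero rows, so rank(A) = 3.
The rank gives the maximum number of linearly independent columns: 3.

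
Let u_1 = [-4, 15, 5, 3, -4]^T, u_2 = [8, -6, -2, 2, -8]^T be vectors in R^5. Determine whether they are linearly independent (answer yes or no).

yes

Form the matrix with these vectors as rows and row reduce.
R2 ← R2 + (2)·R1: [0, 24, 8, 8, -16]
2 nonzero rows, so the 2 vectors span a space of dimension 2.
Since 2 = 2, the vectors are linearly independent.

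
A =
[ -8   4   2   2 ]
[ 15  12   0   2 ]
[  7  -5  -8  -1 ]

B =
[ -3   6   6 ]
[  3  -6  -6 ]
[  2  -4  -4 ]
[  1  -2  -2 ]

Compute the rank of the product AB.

1

First compute AB:
[[ 42, -84, -84],
 [ -7,  14,  14],
 [-53, 106, 106]]
Now row reduce the product.
R2 ← R2 + (1/6)·R1: [0, 0, 0]
R3 ← R3 + (53/42)·R1: [0, 0, 0]
1 nonzero row, so rank(AB) = 1.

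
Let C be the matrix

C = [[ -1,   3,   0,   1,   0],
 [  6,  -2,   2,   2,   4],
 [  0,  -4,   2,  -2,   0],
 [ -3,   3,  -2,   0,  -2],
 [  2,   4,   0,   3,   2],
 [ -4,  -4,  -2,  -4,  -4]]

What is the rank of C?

Row reduce to echelon form.
R2 ← R2 + (6)·R1: [0, 16, 2, 8, 4]
R4 ← R4 − (3)·R1: [0, -6, -2, -3, -2]
R5 ← R5 + (2)·R1: [0, 10, 0, 5, 2]
R6 ← R6 − (4)·R1: [0, -16, -2, -8, -4]
R3 ← R3 + (1/4)·R2: [0, 0, 5/2, 0, 1]
R4 ← R4 + (3/8)·R2: [0, 0, -5/4, 0, -1/2]
R5 ← R5 − (5/8)·R2: [0, 0, -5/4, 0, -1/2]
R6 ← R6 + R2: [0, 0, 0, 0, 0]
R4 ← R4 + (1/2)·R3: [0, 0, 0, 0, 0]
R5 ← R5 + (1/2)·R3: [0, 0, 0, 0, 0]
Echelon form has 3 nonzero rows, so rank(C) = 3.

3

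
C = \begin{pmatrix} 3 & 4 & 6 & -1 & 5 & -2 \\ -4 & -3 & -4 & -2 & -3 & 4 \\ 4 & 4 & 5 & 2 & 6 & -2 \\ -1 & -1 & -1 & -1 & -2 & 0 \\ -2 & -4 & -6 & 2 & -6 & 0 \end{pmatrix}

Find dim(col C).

3

Row reduce to echelon form.
R2 ← R2 + (4/3)·R1: [0, 7/3, 4, -10/3, 11/3, 4/3]
R3 ← R3 − (4/3)·R1: [0, -4/3, -3, 10/3, -2/3, 2/3]
R4 ← R4 + (1/3)·R1: [0, 1/3, 1, -4/3, -1/3, -2/3]
R5 ← R5 + (2/3)·R1: [0, -4/3, -2, 4/3, -8/3, -4/3]
R3 ← R3 + (4/7)·R2: [0, 0, -5/7, 10/7, 10/7, 10/7]
R4 ← R4 − (1/7)·R2: [0, 0, 3/7, -6/7, -6/7, -6/7]
R5 ← R5 + (4/7)·R2: [0, 0, 2/7, -4/7, -4/7, -4/7]
R4 ← R4 + (3/5)·R3: [0, 0, 0, 0, 0, 0]
R5 ← R5 + (2/5)·R3: [0, 0, 0, 0, 0, 0]
Echelon form has 3 nonzero rows, so rank(C) = 3.
The column space has dimension equal to the rank: 3.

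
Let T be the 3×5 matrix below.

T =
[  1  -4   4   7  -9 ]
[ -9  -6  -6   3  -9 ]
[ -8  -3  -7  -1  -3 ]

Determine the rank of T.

Row reduce to echelon form.
R2 ← R2 + (9)·R1: [0, -42, 30, 66, -90]
R3 ← R3 + (8)·R1: [0, -35, 25, 55, -75]
R3 ← R3 − (5/6)·R2: [0, 0, 0, 0, 0]
Echelon form has 2 nonzero rows, so rank(T) = 2.

2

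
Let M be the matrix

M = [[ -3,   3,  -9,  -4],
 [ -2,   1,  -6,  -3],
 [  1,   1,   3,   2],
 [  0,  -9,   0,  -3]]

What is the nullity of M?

2

Row reduce to echelon form.
R2 ← R2 − (2/3)·R1: [0, -1, 0, -1/3]
R3 ← R3 + (1/3)·R1: [0, 2, 0, 2/3]
R3 ← R3 + (2)·R2: [0, 0, 0, 0]
R4 ← R4 − (9)·R2: [0, 0, 0, 0]
2 nonzero rows, so rank(M) = 2.
M has 4 columns; by rank–nullity, nullity = 4 − 2 = 2.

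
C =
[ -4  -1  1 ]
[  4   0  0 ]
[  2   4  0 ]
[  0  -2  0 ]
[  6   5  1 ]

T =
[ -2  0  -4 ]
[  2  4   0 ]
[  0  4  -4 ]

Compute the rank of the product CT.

First compute CT:
[[  6,   0,  12],
 [ -8,   0, -16],
 [  4,  16,  -8],
 [ -4,  -8,   0],
 [ -2,  24, -28]]
Now row reduce the product.
R2 ← R2 + (4/3)·R1: [0, 0, 0]
R3 ← R3 − (2/3)·R1: [0, 16, -16]
R4 ← R4 + (2/3)·R1: [0, -8, 8]
R5 ← R5 + (1/3)·R1: [0, 24, -24]
Swap R2 ↔ R3
R4 ← R4 + (1/2)·R2: [0, 0, 0]
R5 ← R5 − (3/2)·R2: [0, 0, 0]
2 nonzero rows, so rank(CT) = 2.

2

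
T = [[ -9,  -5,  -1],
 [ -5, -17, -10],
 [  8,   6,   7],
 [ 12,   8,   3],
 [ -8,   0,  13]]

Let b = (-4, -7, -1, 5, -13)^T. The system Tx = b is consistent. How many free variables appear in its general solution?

Row reduce the augmented matrix [T | b].
R2 ← R2 − (5/9)·R1: [0, -128/9, -85/9, -43/9]
R3 ← R3 + (8/9)·R1: [0, 14/9, 55/9, -41/9]
R4 ← R4 + (4/3)·R1: [0, 4/3, 5/3, -1/3]
R5 ← R5 − (8/9)·R1: [0, 40/9, 125/9, -85/9]
R3 ← R3 + (7/64)·R2: [0, 0, 325/64, -325/64]
R4 ← R4 + (3/32)·R2: [0, 0, 25/32, -25/32]
R5 ← R5 + (5/16)·R2: [0, 0, 175/16, -175/16]
R4 ← R4 − (2/13)·R3: [0, 0, 0, 0]
R5 ← R5 − (28/13)·R3: [0, 0, 0, 0]
The echelon form has 3 nonzero rows, and every pivot lies in the first 3 columns, so rank(T) = rank([T|b]) = 3.
The system is consistent.
Free variables = (unknowns) − (rank) = 3 − 3 = 0.

0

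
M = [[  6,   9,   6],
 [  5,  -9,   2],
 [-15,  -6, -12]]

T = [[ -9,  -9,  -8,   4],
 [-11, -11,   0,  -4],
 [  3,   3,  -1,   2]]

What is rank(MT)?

2

First compute MT:
[[-135, -135, -54,   0],
 [ 60,  60, -42,  60],
 [165, 165, 132, -60]]
Now row reduce the product.
R2 ← R2 + (4/9)·R1: [0, 0, -66, 60]
R3 ← R3 + (11/9)·R1: [0, 0, 66, -60]
R3 ← R3 + R2: [0, 0, 0, 0]
2 nonzero rows, so rank(MT) = 2.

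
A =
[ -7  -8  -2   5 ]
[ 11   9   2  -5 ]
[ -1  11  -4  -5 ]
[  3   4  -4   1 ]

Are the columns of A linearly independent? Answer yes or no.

yes

Row reduce A to echelon form.
R2 ← R2 + (11/7)·R1: [0, -25/7, -8/7, 20/7]
R3 ← R3 − (1/7)·R1: [0, 85/7, -26/7, -40/7]
R4 ← R4 + (3/7)·R1: [0, 4/7, -34/7, 22/7]
R3 ← R3 + (17/5)·R2: [0, 0, -38/5, 4]
R4 ← R4 + (4/25)·R2: [0, 0, -126/25, 18/5]
R4 ← R4 − (63/95)·R3: [0, 0, 0, 18/19]
4 pivots among 4 columns.
Every column is a pivot column, so the columns are linearly independent.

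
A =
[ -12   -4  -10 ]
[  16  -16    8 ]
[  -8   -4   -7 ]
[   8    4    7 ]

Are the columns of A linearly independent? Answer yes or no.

no

Row reduce A to echelon form.
R2 ← R2 + (4/3)·R1: [0, -64/3, -16/3]
R3 ← R3 − (2/3)·R1: [0, -4/3, -1/3]
R4 ← R4 + (2/3)·R1: [0, 4/3, 1/3]
R3 ← R3 − (1/16)·R2: [0, 0, 0]
R4 ← R4 + (1/16)·R2: [0, 0, 0]
2 pivots among 3 columns.
Only 2 < 3 pivot columns, so the columns are linearly dependent.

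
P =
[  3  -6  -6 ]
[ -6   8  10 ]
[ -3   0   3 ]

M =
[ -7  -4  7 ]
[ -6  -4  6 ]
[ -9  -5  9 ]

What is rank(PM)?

First compute PM:
[[ 69,  42, -69],
 [-96, -58,  96],
 [ -6,  -3,   6]]
Now row reduce the product.
R2 ← R2 + (32/23)·R1: [0, 10/23, 0]
R3 ← R3 + (2/23)·R1: [0, 15/23, 0]
R3 ← R3 − (3/2)·R2: [0, 0, 0]
2 nonzero rows, so rank(PM) = 2.

2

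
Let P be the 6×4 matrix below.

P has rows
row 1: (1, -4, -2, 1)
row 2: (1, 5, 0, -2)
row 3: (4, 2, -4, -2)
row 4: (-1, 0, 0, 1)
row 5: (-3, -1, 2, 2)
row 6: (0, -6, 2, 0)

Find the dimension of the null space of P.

Row reduce to echelon form.
R2 ← R2 − R1: [0, 9, 2, -3]
R3 ← R3 − (4)·R1: [0, 18, 4, -6]
R4 ← R4 + R1: [0, -4, -2, 2]
R5 ← R5 + (3)·R1: [0, -13, -4, 5]
R3 ← R3 − (2)·R2: [0, 0, 0, 0]
R4 ← R4 + (4/9)·R2: [0, 0, -10/9, 2/3]
R5 ← R5 + (13/9)·R2: [0, 0, -10/9, 2/3]
R6 ← R6 + (2/3)·R2: [0, 0, 10/3, -2]
Swap R3 ↔ R4
R5 ← R5 − R3: [0, 0, 0, 0]
R6 ← R6 + (3)·R3: [0, 0, 0, 0]
3 nonzero rows, so rank(P) = 3.
P has 4 columns; by rank–nullity, nullity = 4 − 3 = 1.

1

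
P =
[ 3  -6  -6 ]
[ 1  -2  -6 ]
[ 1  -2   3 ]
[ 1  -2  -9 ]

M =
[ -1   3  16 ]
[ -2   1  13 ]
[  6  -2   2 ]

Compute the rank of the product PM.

First compute PM:
[[-27,  15, -42],
 [-33,  13, -22],
 [ 21,  -5,  -4],
 [-51,  19, -28]]
Now row reduce the product.
R2 ← R2 − (11/9)·R1: [0, -16/3, 88/3]
R3 ← R3 + (7/9)·R1: [0, 20/3, -110/3]
R4 ← R4 − (17/9)·R1: [0, -28/3, 154/3]
R3 ← R3 + (5/4)·R2: [0, 0, 0]
R4 ← R4 − (7/4)·R2: [0, 0, 0]
2 nonzero rows, so rank(PM) = 2.

2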